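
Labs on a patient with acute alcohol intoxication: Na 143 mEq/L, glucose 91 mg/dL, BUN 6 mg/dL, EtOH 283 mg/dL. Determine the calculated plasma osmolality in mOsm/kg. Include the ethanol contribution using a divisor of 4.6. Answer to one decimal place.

354.7 mOsm/kg

Calculated osmolality = 2·Na + glucose/18 + BUN/2.8 + ethanol/4.6
= 2·143 + 91/18 + 6/2.8 + 283/4.6
= 286 + 5.06 + 2.14 + 61.52
= 354.72 mOsm/kg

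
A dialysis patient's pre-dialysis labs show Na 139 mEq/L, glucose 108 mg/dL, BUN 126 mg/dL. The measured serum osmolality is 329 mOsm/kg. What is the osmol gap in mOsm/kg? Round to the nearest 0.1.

Calculated osmolality = 2·Na + glucose/18 + BUN/2.8
= 2·139 + 108/18 + 126/2.8
= 278 + 6 + 45
= 329 mOsm/kg ≈ 329.0 mOsm/kg
Osmolar gap = measured − calculated = 329 − 329.0 = 0.0 mOsm/kg

0.0 mOsm/kg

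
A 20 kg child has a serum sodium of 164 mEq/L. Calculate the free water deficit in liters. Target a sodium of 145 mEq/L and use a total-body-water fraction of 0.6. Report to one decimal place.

TBW = 0.6 · 20 = 12 L
Free water deficit = TBW · (Na/145 − 1)
= 12 · (164/145 − 1)
= 12 · 0.131
= 1.57 L

1.6 L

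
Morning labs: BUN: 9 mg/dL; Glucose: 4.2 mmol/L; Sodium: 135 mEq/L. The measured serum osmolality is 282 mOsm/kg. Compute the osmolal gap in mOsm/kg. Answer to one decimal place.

Calculated osmolality = 2·Na + glucose + BUN/2.8
= 2·135 + 4.2 + 9/2.8
= 270 + 4.20 + 3.21
= 277.41 mOsm/kg ≈ 277.4 mOsm/kg
Osmolar gap = measured − calculated = 282 − 277.4 = 4.6 mOsm/kg

4.6 mOsm/kg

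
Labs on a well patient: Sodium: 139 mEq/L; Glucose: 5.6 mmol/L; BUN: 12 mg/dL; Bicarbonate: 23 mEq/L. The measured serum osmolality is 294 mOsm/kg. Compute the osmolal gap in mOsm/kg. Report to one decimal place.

6.1 mOsm/kg

Calculated osmolality = 2·Na + glucose + BUN/2.8
= 2·139 + 5.6 + 12/2.8
= 278 + 5.60 + 4.29
= 287.89 mOsm/kg ≈ 287.9 mOsm/kg
Osmolar gap = measured − calculated = 294 − 287.9 = 6.1 mOsm/kg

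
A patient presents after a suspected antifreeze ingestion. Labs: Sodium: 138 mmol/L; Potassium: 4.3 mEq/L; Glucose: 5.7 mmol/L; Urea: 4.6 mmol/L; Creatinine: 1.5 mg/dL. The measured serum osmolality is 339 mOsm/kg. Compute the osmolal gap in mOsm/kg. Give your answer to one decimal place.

52.7 mOsm/kg

Calculated osmolality = 2·Na + glucose + urea
= 2·138 + 5.7 + 4.6
= 276 + 5.70 + 4.60
= 286.3 mOsm/kg ≈ 286.3 mOsm/kg
Osmolar gap = measured − calculated = 339 − 286.3 = 52.7 mOsm/kg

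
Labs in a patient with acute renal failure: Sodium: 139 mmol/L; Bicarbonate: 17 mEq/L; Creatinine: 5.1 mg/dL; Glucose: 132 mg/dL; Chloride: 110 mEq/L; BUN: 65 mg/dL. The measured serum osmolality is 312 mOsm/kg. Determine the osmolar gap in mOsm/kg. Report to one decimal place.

3.5 mOsm/kg

Calculated osmolality = 2·Na + glucose/18 + BUN/2.8
= 2·139 + 132/18 + 65/2.8
= 278 + 7.33 + 23.21
= 308.54 mOsm/kg ≈ 308.5 mOsm/kg
Osmolar gap = measured − calculated = 312 − 308.5 = 3.5 mOsm/kg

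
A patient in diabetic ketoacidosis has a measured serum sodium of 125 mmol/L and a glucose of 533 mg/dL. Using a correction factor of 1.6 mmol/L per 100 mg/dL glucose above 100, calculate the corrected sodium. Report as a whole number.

Corrected Na = measured Na + 1.6 · (glucose − 100)/100
= 125 + 1.6 · (533 − 100)/100
= 125 + 6.9
= 131.9 mmol/L

132 mmol/L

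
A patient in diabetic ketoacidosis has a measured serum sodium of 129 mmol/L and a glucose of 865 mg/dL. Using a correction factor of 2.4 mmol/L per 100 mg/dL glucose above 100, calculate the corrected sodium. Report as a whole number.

147 mmol/L

Corrected Na = measured Na + 2.4 · (glucose − 100)/100
= 129 + 2.4 · (865 − 100)/100
= 129 + 18.4
= 147.4 mmol/L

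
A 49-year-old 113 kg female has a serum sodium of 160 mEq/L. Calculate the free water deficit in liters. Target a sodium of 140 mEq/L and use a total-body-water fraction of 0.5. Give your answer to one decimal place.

8.1 L

TBW = 0.5 · 113 = 56.5 L
Free water deficit = TBW · (Na/140 − 1)
= 56.5 · (160/140 − 1)
= 56.5 · 0.1429
= 8.07 L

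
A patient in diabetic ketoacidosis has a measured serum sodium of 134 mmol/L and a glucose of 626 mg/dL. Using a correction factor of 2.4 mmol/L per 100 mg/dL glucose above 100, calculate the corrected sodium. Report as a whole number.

147 mmol/L

Corrected Na = measured Na + 2.4 · (glucose − 100)/100
= 134 + 2.4 · (626 − 100)/100
= 134 + 12.6
= 146.6 mmol/L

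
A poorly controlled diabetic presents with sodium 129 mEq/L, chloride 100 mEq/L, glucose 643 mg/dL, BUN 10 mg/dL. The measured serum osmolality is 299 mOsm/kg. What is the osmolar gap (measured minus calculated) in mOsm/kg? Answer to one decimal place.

1.7 mOsm/kg

Calculated osmolality = 2·Na + glucose/18 + BUN/2.8
= 2·129 + 643/18 + 10/2.8
= 258 + 35.72 + 3.57
= 297.29 mOsm/kg ≈ 297.3 mOsm/kg
Osmolar gap = measured − calculated = 299 − 297.3 = 1.7 mOsm/kg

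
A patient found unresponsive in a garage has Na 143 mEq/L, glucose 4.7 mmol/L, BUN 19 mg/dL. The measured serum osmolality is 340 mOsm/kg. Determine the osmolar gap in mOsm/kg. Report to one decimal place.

Calculated osmolality = 2·Na + glucose + BUN/2.8
= 2·143 + 4.7 + 19/2.8
= 286 + 4.70 + 6.79
= 297.49 mOsm/kg ≈ 297.5 mOsm/kg
Osmolar gap = measured − calculated = 340 − 297.5 = 42.5 mOsm/kg

42.5 mOsm/kg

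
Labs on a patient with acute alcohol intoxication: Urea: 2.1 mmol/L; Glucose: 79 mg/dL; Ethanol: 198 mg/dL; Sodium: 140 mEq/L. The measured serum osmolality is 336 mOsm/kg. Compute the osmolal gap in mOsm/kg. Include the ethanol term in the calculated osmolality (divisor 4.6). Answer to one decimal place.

6.5 mOsm/kg

Calculated osmolality = 2·Na + glucose/18 + urea + ethanol/4.6
= 2·140 + 79/18 + 2.1 + 198/4.6
= 280 + 4.39 + 2.10 + 43.04
= 329.53 mOsm/kg ≈ 329.5 mOsm/kg
Osmolar gap = measured − calculated = 336 − 329.5 = 6.5 mOsm/kg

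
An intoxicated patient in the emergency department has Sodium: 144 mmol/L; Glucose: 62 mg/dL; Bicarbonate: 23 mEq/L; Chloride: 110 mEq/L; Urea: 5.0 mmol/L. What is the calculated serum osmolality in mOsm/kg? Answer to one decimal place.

296.4 mOsm/kg

Calculated osmolality = 2·Na + glucose/18 + urea
= 2·144 + 62/18 + 5
= 288 + 3.44 + 5
= 296.44 mOsm/kg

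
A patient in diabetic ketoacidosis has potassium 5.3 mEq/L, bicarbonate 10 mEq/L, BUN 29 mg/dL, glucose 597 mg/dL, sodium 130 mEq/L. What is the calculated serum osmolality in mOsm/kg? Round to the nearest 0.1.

Calculated osmolality = 2·Na + glucose/18 + BUN/2.8
= 2·130 + 597/18 + 29/2.8
= 260 + 33.17 + 10.36
= 303.53 mOsm/kg

303.5 mOsm/kg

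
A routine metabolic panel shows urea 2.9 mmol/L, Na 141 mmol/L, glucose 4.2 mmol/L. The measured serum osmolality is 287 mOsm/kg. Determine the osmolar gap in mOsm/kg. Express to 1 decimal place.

Calculated osmolality = 2·Na + glucose + urea
= 2·141 + 4.2 + 2.9
= 282 + 4.20 + 2.90
= 289.1 mOsm/kg ≈ 289.1 mOsm/kg
Osmolar gap = measured − calculated = 287 − 289.1 = -2.1 mOsm/kg

-2.1 mOsm/kg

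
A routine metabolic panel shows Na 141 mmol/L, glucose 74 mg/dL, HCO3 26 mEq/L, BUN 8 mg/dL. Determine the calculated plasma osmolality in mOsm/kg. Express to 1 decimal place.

Calculated osmolality = 2·Na + glucose/18 + BUN/2.8
= 2·141 + 74/18 + 8/2.8
= 282 + 4.11 + 2.86
= 288.97 mOsm/kg

289.0 mOsm/kg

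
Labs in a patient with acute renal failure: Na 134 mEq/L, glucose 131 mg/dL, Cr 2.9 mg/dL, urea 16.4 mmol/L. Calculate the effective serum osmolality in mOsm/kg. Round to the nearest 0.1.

275.3 mOsm/kg

Effective osmolality excludes urea (freely permeant across cell membranes):
2·Na + glucose/18
= 2·134 + 131/18
= 268 + 7.28
= 275.28 mOsm/kg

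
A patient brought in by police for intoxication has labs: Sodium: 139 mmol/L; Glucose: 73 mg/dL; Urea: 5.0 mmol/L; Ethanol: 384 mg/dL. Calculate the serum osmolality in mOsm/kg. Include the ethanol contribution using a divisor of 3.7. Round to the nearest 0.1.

390.8 mOsm/kg

Calculated osmolality = 2·Na + glucose/18 + urea + ethanol/3.7
= 2·139 + 73/18 + 5 + 384/3.7
= 278 + 4.06 + 5 + 103.78
= 390.84 mOsm/kg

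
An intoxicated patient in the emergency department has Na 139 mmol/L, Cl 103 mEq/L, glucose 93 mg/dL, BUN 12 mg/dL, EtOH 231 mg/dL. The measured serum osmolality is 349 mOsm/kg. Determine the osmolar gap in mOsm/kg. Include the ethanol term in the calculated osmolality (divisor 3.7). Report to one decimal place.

-0.9 mOsm/kg

Calculated osmolality = 2·Na + glucose/18 + BUN/2.8 + ethanol/3.7
= 2·139 + 93/18 + 12/2.8 + 231/3.7
= 278 + 5.17 + 4.29 + 62.43
= 349.89 mOsm/kg ≈ 349.9 mOsm/kg
Osmolar gap = measured − calculated = 349 − 349.9 = -0.9 mOsm/kg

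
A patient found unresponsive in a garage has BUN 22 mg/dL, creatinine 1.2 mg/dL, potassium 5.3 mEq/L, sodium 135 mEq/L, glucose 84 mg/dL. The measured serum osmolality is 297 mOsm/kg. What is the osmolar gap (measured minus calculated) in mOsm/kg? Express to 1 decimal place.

Calculated osmolality = 2·Na + glucose/18 + BUN/2.8
= 2·135 + 84/18 + 22/2.8
= 270 + 4.67 + 7.86
= 282.53 mOsm/kg ≈ 282.5 mOsm/kg
Osmolar gap = measured − calculated = 297 − 282.5 = 14.5 mOsm/kg

14.5 mOsm/kg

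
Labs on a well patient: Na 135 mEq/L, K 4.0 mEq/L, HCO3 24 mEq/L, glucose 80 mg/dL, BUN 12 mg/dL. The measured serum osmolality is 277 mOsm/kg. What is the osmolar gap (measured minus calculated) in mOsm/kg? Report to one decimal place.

-1.7 mOsm/kg

Calculated osmolality = 2·Na + glucose/18 + BUN/2.8
= 2·135 + 80/18 + 12/2.8
= 270 + 4.44 + 4.29
= 278.73 mOsm/kg ≈ 278.7 mOsm/kg
Osmolar gap = measured − calculated = 277 − 278.7 = -1.7 mOsm/kg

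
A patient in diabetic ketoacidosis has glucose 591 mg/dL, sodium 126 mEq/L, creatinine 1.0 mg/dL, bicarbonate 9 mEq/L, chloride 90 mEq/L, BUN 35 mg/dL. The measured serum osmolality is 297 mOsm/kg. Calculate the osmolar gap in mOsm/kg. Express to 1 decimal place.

-0.3 mOsm/kg

Calculated osmolality = 2·Na + glucose/18 + BUN/2.8
= 2·126 + 591/18 + 35/2.8
= 252 + 32.83 + 12.50
= 297.33 mOsm/kg ≈ 297.3 mOsm/kg
Osmolar gap = measured − calculated = 297 − 297.3 = -0.3 mOsm/kg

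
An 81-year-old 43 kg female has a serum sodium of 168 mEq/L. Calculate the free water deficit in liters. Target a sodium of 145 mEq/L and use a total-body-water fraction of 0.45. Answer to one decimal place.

TBW = 0.45 · 43 = 19.35 L
Free water deficit = TBW · (Na/145 − 1)
= 19.35 · (168/145 − 1)
= 19.35 · 0.1586
= 3.07 L

3.1 L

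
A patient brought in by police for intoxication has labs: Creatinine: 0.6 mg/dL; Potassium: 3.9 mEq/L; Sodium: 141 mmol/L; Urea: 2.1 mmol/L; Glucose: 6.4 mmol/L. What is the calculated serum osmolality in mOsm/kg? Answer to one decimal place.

290.5 mOsm/kg

Calculated osmolality = 2·Na + glucose + urea
= 2·141 + 6.4 + 2.1
= 282 + 6.40 + 2.10
= 290.5 mOsm/kg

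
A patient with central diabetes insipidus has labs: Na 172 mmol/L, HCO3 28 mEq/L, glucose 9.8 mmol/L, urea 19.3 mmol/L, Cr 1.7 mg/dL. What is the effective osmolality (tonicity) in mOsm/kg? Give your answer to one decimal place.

353.8 mOsm/kg

Effective osmolality excludes urea (freely permeant across cell membranes):
2·Na + glucose
= 2·172 + 9.8
= 344 + 9.8
= 353.8 mOsm/kg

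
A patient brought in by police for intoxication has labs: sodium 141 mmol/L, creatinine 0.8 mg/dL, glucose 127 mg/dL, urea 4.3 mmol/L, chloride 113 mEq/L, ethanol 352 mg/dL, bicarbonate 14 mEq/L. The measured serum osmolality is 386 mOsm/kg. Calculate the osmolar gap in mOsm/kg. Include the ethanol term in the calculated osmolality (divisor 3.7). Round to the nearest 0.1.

Calculated osmolality = 2·Na + glucose/18 + urea + ethanol/3.7
= 2·141 + 127/18 + 4.3 + 352/3.7
= 282 + 7.06 + 4.30 + 95.14
= 388.5 mOsm/kg ≈ 388.5 mOsm/kg
Osmolar gap = measured − calculated = 386 − 388.5 = -2.5 mOsm/kg

-2.5 mOsm/kg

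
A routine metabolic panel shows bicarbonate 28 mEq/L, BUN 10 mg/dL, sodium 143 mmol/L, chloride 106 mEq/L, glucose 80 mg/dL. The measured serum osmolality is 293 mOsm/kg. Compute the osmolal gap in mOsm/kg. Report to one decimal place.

-1.0 mOsm/kg

Calculated osmolality = 2·Na + glucose/18 + BUN/2.8
= 2·143 + 80/18 + 10/2.8
= 286 + 4.44 + 3.57
= 294.01 mOsm/kg ≈ 294.0 mOsm/kg
Osmolar gap = measured − calculated = 293 − 294.0 = -1.0 mOsm/kg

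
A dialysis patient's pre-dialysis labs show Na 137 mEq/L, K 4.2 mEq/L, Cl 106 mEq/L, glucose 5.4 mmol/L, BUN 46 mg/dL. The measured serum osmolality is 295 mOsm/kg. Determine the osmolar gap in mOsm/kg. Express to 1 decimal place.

Calculated osmolality = 2·Na + glucose + BUN/2.8
= 2·137 + 5.4 + 46/2.8
= 274 + 5.40 + 16.43
= 295.83 mOsm/kg ≈ 295.8 mOsm/kg
Osmolar gap = measured − calculated = 295 − 295.8 = -0.8 mOsm/kg

-0.8 mOsm/kg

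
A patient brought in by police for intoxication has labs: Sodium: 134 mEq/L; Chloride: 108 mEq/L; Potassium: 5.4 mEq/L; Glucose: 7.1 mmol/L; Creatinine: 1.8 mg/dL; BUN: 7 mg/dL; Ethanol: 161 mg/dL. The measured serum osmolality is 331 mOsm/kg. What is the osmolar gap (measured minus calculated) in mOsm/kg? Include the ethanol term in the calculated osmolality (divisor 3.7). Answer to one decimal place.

9.9 mOsm/kg

Calculated osmolality = 2·Na + glucose + BUN/2.8 + ethanol/3.7
= 2·134 + 7.1 + 7/2.8 + 161/3.7
= 268 + 7.10 + 2.50 + 43.51
= 321.11 mOsm/kg ≈ 321.1 mOsm/kg
Osmolar gap = measured − calculated = 331 − 321.1 = 9.9 mOsm/kg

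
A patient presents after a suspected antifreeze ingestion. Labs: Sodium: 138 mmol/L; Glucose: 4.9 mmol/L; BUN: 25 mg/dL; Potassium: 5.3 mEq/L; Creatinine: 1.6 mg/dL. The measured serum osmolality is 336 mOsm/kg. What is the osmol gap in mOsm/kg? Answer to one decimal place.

46.2 mOsm/kg

Calculated osmolality = 2·Na + glucose + BUN/2.8
= 2·138 + 4.9 + 25/2.8
= 276 + 4.90 + 8.93
= 289.83 mOsm/kg ≈ 289.8 mOsm/kg
Osmolar gap = measured − calculated = 336 − 289.8 = 46.2 mOsm/kg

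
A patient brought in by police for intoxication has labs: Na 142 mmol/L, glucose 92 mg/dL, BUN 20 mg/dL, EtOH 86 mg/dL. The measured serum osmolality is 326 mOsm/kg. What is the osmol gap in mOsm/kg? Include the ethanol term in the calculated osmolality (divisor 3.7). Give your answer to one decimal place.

6.5 mOsm/kg

Calculated osmolality = 2·Na + glucose/18 + BUN/2.8 + ethanol/3.7
= 2·142 + 92/18 + 20/2.8 + 86/3.7
= 284 + 5.11 + 7.14 + 23.24
= 319.49 mOsm/kg ≈ 319.5 mOsm/kg
Osmolar gap = measured − calculated = 326 − 319.5 = 6.5 mOsm/kg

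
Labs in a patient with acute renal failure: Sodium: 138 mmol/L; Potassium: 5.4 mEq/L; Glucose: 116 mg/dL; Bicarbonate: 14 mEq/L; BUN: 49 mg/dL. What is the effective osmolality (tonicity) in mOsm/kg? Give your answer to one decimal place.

282.4 mOsm/kg

Effective osmolality excludes urea (freely permeant across cell membranes):
2·Na + glucose/18
= 2·138 + 116/18
= 276 + 6.44
= 282.44 mOsm/kg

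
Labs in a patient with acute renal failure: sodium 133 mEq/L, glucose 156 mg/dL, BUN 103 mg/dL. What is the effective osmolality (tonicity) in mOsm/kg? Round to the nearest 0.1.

274.7 mOsm/kg

Effective osmolality excludes urea (freely permeant across cell membranes):
2·Na + glucose/18
= 2·133 + 156/18
= 266 + 8.67
= 274.67 mOsm/kg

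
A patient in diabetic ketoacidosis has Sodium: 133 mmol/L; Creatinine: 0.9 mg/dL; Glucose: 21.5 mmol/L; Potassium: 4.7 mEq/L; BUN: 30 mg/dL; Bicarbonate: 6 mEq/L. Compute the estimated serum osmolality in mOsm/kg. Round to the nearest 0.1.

298.2 mOsm/kg

Calculated osmolality = 2·Na + glucose + BUN/2.8
= 2·133 + 21.5 + 30/2.8
= 266 + 21.50 + 10.71
= 298.21 mOsm/kg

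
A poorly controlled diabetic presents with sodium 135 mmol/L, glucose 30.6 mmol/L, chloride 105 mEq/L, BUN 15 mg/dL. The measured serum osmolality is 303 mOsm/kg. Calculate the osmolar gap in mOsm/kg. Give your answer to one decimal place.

-3.0 mOsm/kg

Calculated osmolality = 2·Na + glucose + BUN/2.8
= 2·135 + 30.6 + 15/2.8
= 270 + 30.60 + 5.36
= 305.96 mOsm/kg ≈ 306.0 mOsm/kg
Osmolar gap = measured − calculated = 303 − 306.0 = -3.0 mOsm/kg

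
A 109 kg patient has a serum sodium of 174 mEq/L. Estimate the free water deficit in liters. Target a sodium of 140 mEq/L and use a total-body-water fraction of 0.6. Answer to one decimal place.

15.9 L

TBW = 0.6 · 109 = 65.4 L
Free water deficit = TBW · (Na/140 − 1)
= 65.4 · (174/140 − 1)
= 65.4 · 0.2429
= 15.89 L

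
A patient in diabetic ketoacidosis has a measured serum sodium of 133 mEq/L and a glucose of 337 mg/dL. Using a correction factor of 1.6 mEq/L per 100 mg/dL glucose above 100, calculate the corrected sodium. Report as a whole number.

Corrected Na = measured Na + 1.6 · (glucose − 100)/100
= 133 + 1.6 · (337 − 100)/100
= 133 + 3.8
= 136.8 mEq/L

137 mEq/L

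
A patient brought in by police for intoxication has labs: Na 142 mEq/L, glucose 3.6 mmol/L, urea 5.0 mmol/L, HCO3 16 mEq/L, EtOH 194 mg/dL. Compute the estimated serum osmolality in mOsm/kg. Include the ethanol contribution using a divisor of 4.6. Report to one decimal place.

Calculated osmolality = 2·Na + glucose + urea + ethanol/4.6
= 2·142 + 3.6 + 5 + 194/4.6
= 284 + 3.60 + 5 + 42.17
= 334.77 mOsm/kg

334.8 mOsm/kg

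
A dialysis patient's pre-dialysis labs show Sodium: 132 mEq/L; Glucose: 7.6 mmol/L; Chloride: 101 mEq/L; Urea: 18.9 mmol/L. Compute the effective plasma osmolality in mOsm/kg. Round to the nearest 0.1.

271.6 mOsm/kg

Effective osmolality excludes urea (freely permeant across cell membranes):
2·Na + glucose
= 2·132 + 7.6
= 264 + 7.6
= 271.6 mOsm/kg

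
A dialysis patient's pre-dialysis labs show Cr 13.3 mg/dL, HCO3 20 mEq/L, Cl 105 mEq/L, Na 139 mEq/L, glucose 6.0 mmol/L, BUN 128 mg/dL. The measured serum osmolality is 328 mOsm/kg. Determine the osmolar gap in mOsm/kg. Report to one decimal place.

-1.7 mOsm/kg

Calculated osmolality = 2·Na + glucose + BUN/2.8
= 2·139 + 6 + 128/2.8
= 278 + 6 + 45.71
= 329.71 mOsm/kg ≈ 329.7 mOsm/kg
Osmolar gap = measured − calculated = 328 − 329.7 = -1.7 mOsm/kg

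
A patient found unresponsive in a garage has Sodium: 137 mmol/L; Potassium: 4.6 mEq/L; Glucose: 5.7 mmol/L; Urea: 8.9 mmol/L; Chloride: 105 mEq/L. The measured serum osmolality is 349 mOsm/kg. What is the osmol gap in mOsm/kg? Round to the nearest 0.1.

60.4 mOsm/kg

Calculated osmolality = 2·Na + glucose + urea
= 2·137 + 5.7 + 8.9
= 274 + 5.70 + 8.90
= 288.6 mOsm/kg ≈ 288.6 mOsm/kg
Osmolar gap = measured − calculated = 349 − 288.6 = 60.4 mOsm/kg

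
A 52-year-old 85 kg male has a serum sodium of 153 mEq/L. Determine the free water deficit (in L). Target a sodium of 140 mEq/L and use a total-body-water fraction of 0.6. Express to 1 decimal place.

TBW = 0.6 · 85 = 51 L
Free water deficit = TBW · (Na/140 − 1)
= 51 · (153/140 − 1)
= 51 · 0.0929
= 4.74 L

4.7 L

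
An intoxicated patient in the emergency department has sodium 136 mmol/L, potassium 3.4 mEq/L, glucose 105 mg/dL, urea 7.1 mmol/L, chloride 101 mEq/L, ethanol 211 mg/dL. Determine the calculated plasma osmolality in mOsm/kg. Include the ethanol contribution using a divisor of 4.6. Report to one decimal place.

330.8 mOsm/kg

Calculated osmolality = 2·Na + glucose/18 + urea + ethanol/4.6
= 2·136 + 105/18 + 7.1 + 211/4.6
= 272 + 5.83 + 7.10 + 45.87
= 330.8 mOsm/kg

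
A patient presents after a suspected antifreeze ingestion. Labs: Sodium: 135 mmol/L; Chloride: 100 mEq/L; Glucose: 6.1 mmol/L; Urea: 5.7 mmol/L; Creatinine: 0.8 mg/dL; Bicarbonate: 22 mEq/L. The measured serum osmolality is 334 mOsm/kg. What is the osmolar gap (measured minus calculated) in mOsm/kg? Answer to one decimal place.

52.2 mOsm/kg

Calculated osmolality = 2·Na + glucose + urea
= 2·135 + 6.1 + 5.7
= 270 + 6.10 + 5.70
= 281.8 mOsm/kg ≈ 281.8 mOsm/kg
Osmolar gap = measured − calculated = 334 − 281.8 = 52.2 mOsm/kg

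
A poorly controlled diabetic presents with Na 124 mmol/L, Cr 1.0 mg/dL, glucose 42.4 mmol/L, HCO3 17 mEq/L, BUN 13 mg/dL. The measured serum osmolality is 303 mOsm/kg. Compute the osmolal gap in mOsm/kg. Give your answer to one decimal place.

Calculated osmolality = 2·Na + glucose + BUN/2.8
= 2·124 + 42.4 + 13/2.8
= 248 + 42.40 + 4.64
= 295.04 mOsm/kg ≈ 295.0 mOsm/kg
Osmolar gap = measured − calculated = 303 − 295.0 = 8.0 mOsm/kg

8.0 mOsm/kg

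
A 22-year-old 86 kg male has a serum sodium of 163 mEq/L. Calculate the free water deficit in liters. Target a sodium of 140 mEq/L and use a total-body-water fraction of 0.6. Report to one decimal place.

TBW = 0.6 · 86 = 51.6 L
Free water deficit = TBW · (Na/140 − 1)
= 51.6 · (163/140 − 1)
= 51.6 · 0.1643
= 8.48 L

8.5 L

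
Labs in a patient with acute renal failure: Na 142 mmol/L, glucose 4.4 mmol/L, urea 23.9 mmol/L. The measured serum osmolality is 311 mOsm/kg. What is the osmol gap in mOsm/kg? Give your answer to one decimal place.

Calculated osmolality = 2·Na + glucose + urea
= 2·142 + 4.4 + 23.9
= 284 + 4.40 + 23.90
= 312.3 mOsm/kg ≈ 312.3 mOsm/kg
Osmolar gap = measured − calculated = 311 − 312.3 = -1.3 mOsm/kg

-1.3 mOsm/kg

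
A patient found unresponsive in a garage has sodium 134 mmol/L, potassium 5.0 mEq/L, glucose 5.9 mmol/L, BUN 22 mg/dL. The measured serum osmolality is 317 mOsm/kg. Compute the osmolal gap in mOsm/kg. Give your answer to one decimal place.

35.2 mOsm/kg

Calculated osmolality = 2·Na + glucose + BUN/2.8
= 2·134 + 5.9 + 22/2.8
= 268 + 5.90 + 7.86
= 281.76 mOsm/kg ≈ 281.8 mOsm/kg
Osmolar gap = measured − calculated = 317 − 281.8 = 35.2 mOsm/kg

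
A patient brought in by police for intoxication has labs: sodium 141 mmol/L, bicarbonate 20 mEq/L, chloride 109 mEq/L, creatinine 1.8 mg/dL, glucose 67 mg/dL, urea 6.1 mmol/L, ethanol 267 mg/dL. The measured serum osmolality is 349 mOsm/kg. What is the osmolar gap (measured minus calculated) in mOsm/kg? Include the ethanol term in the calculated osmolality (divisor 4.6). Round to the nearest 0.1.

-0.9 mOsm/kg

Calculated osmolality = 2·Na + glucose/18 + urea + ethanol/4.6
= 2·141 + 67/18 + 6.1 + 267/4.6
= 282 + 3.72 + 6.10 + 58.04
= 349.86 mOsm/kg ≈ 349.9 mOsm/kg
Osmolar gap = measured − calculated = 349 − 349.9 = -0.9 mOsm/kg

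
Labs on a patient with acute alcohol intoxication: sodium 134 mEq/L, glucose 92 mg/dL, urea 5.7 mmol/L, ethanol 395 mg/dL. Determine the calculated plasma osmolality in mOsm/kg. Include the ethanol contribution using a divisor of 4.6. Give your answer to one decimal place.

Calculated osmolality = 2·Na + glucose/18 + urea + ethanol/4.6
= 2·134 + 92/18 + 5.7 + 395/4.6
= 268 + 5.11 + 5.70 + 85.87
= 364.68 mOsm/kg

364.7 mOsm/kg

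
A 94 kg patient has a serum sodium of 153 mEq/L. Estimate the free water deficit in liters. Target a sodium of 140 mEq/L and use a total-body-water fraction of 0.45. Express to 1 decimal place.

3.9 L

TBW = 0.45 · 94 = 42.3 L
Free water deficit = TBW · (Na/140 − 1)
= 42.3 · (153/140 − 1)
= 42.3 · 0.0929
= 3.93 L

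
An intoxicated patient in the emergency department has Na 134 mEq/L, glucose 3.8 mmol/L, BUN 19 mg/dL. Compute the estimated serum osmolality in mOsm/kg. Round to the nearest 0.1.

Calculated osmolality = 2·Na + glucose + BUN/2.8
= 2·134 + 3.8 + 19/2.8
= 268 + 3.80 + 6.79
= 278.59 mOsm/kg

278.6 mOsm/kg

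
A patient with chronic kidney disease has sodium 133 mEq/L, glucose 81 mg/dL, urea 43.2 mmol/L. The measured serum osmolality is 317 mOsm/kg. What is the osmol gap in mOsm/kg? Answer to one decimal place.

3.3 mOsm/kg

Calculated osmolality = 2·Na + glucose/18 + urea
= 2·133 + 81/18 + 43.2
= 266 + 4.50 + 43.20
= 313.7 mOsm/kg ≈ 313.7 mOsm/kg
Osmolar gap = measured − calculated = 317 − 313.7 = 3.3 mOsm/kg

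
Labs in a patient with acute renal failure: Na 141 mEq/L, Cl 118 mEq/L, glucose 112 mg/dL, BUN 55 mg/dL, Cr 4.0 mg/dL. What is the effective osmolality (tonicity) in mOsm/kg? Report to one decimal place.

288.2 mOsm/kg

Effective osmolality excludes urea (freely permeant across cell membranes):
2·Na + glucose/18
= 2·141 + 112/18
= 282 + 6.22
= 288.22 mOsm/kg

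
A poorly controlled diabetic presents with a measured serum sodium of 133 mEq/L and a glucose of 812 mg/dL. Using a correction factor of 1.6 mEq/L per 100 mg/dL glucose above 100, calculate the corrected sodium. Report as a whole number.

Corrected Na = measured Na + 1.6 · (glucose − 100)/100
= 133 + 1.6 · (812 − 100)/100
= 133 + 11.4
= 144.4 mEq/L

144 mEq/L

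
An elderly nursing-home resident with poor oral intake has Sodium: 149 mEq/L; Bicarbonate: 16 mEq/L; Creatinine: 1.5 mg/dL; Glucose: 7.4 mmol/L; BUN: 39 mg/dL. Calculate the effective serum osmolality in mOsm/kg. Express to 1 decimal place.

305.4 mOsm/kg

Effective osmolality excludes urea (freely permeant across cell membranes):
2·Na + glucose
= 2·149 + 7.4
= 298 + 7.4
= 305.4 mOsm/kg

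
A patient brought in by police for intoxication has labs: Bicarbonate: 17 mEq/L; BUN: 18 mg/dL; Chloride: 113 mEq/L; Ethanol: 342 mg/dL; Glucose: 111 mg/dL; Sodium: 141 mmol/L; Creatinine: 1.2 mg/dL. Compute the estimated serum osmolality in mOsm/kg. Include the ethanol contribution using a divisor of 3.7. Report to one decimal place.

387.0 mOsm/kg

Calculated osmolality = 2·Na + glucose/18 + BUN/2.8 + ethanol/3.7
= 2·141 + 111/18 + 18/2.8 + 342/3.7
= 282 + 6.17 + 6.43 + 92.43
= 387.03 mOsm/kg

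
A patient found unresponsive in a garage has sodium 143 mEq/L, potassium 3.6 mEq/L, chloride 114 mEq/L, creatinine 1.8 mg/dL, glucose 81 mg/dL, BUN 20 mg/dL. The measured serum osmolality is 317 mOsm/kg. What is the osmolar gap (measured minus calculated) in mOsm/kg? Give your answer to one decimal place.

19.4 mOsm/kg

Calculated osmolality = 2·Na + glucose/18 + BUN/2.8
= 2·143 + 81/18 + 20/2.8
= 286 + 4.50 + 7.14
= 297.64 mOsm/kg ≈ 297.6 mOsm/kg
Osmolar gap = measured − calculated = 317 − 297.6 = 19.4 mOsm/kg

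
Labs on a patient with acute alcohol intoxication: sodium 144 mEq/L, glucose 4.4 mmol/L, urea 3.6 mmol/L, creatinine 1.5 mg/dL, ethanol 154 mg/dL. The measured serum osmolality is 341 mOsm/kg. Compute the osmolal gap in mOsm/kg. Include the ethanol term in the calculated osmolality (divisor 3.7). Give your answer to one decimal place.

3.4 mOsm/kg

Calculated osmolality = 2·Na + glucose + urea + ethanol/3.7
= 2·144 + 4.4 + 3.6 + 154/3.7
= 288 + 4.40 + 3.60 + 41.62
= 337.62 mOsm/kg ≈ 337.6 mOsm/kg
Osmolar gap = measured − calculated = 341 − 337.6 = 3.4 mOsm/kg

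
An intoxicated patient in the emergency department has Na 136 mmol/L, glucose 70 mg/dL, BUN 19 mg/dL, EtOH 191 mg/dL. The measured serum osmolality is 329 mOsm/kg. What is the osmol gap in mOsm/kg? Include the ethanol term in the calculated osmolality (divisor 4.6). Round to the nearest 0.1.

Calculated osmolality = 2·Na + glucose/18 + BUN/2.8 + ethanol/4.6
= 2·136 + 70/18 + 19/2.8 + 191/4.6
= 272 + 3.89 + 6.79 + 41.52
= 324.2 mOsm/kg ≈ 324.2 mOsm/kg
Osmolar gap = measured − calculated = 329 − 324.2 = 4.8 mOsm/kg

4.8 mOsm/kg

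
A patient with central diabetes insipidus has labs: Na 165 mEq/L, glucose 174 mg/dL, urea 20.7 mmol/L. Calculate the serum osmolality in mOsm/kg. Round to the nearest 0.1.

Calculated osmolality = 2·Na + glucose/18 + urea
= 2·165 + 174/18 + 20.7
= 330 + 9.67 + 20.70
= 360.37 mOsm/kg

360.4 mOsm/kg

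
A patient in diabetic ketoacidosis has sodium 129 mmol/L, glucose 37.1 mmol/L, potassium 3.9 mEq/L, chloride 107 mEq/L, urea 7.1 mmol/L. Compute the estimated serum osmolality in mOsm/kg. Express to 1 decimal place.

302.2 mOsm/kg

Calculated osmolality = 2·Na + glucose + urea
= 2·129 + 37.1 + 7.1
= 258 + 37.10 + 7.10
= 302.2 mOsm/kg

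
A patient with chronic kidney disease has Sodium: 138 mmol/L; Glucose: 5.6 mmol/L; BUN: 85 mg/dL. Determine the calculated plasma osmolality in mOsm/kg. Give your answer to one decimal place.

Calculated osmolality = 2·Na + glucose + BUN/2.8
= 2·138 + 5.6 + 85/2.8
= 276 + 5.60 + 30.36
= 311.96 mOsm/kg

312.0 mOsm/kg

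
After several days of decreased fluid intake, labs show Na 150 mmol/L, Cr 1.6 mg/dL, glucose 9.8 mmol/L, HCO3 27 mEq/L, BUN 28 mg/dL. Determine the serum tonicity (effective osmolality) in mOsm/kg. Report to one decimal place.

309.8 mOsm/kg

Effective osmolality excludes urea (freely permeant across cell membranes):
2·Na + glucose
= 2·150 + 9.8
= 300 + 9.8
= 309.8 mOsm/kg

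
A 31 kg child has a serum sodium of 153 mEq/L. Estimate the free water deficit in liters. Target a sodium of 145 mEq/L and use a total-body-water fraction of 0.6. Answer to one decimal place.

1.0 L

TBW = 0.6 · 31 = 18.6 L
Free water deficit = TBW · (Na/145 − 1)
= 18.6 · (153/145 − 1)
= 18.6 · 0.0552
= 1.03 L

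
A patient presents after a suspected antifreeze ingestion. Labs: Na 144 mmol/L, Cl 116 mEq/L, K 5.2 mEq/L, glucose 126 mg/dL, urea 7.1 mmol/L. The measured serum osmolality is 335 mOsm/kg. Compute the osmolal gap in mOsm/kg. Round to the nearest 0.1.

32.9 mOsm/kg

Calculated osmolality = 2·Na + glucose/18 + urea
= 2·144 + 126/18 + 7.1
= 288 + 7 + 7.10
= 302.1 mOsm/kg ≈ 302.1 mOsm/kg
Osmolar gap = measured − calculated = 335 − 302.1 = 32.9 mOsm/kg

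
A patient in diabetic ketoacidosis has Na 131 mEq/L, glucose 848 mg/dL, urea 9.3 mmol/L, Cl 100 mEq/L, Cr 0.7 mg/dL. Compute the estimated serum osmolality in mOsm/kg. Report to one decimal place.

318.4 mOsm/kg

Calculated osmolality = 2·Na + glucose/18 + urea
= 2·131 + 848/18 + 9.3
= 262 + 47.11 + 9.30
= 318.41 mOsm/kg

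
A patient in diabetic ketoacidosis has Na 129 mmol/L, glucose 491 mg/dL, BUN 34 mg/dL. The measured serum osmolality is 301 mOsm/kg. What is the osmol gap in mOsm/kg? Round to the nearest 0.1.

3.6 mOsm/kg

Calculated osmolality = 2·Na + glucose/18 + BUN/2.8
= 2·129 + 491/18 + 34/2.8
= 258 + 27.28 + 12.14
= 297.42 mOsm/kg ≈ 297.4 mOsm/kg
Osmolar gap = measured − calculated = 301 − 297.4 = 3.6 mOsm/kg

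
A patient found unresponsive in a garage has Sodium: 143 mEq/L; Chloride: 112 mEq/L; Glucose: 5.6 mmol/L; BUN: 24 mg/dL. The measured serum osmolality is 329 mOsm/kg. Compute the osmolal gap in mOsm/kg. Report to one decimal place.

Calculated osmolality = 2·Na + glucose + BUN/2.8
= 2·143 + 5.6 + 24/2.8
= 286 + 5.60 + 8.57
= 300.17 mOsm/kg ≈ 300.2 mOsm/kg
Osmolar gap = measured − calculated = 329 − 300.2 = 28.8 mOsm/kg

28.8 mOsm/kg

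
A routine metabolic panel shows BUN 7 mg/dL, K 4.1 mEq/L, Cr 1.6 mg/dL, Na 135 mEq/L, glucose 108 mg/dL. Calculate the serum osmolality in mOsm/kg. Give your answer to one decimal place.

Calculated osmolality = 2·Na + glucose/18 + BUN/2.8
= 2·135 + 108/18 + 7/2.8
= 270 + 6 + 2.50
= 278.5 mOsm/kg

278.5 mOsm/kg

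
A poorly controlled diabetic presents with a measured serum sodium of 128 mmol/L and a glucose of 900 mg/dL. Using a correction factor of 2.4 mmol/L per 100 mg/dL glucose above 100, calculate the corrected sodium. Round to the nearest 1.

147 mmol/L

Corrected Na = measured Na + 2.4 · (glucose − 100)/100
= 128 + 2.4 · (900 − 100)/100
= 128 + 19.2
= 147.2 mmol/L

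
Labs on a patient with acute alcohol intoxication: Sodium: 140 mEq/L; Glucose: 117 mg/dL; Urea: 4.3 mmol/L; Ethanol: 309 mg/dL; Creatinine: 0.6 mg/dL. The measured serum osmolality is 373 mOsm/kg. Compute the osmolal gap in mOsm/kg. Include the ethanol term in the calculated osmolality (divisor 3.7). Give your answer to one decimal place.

Calculated osmolality = 2·Na + glucose/18 + urea + ethanol/3.7
= 2·140 + 117/18 + 4.3 + 309/3.7
= 280 + 6.50 + 4.30 + 83.51
= 374.31 mOsm/kg ≈ 374.3 mOsm/kg
Osmolar gap = measured − calculated = 373 − 374.3 = -1.3 mOsm/kg

-1.3 mOsm/kg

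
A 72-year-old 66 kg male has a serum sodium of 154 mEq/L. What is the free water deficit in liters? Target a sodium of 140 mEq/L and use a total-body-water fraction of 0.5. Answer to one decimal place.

3.3 L

TBW = 0.5 · 66 = 33 L
Free water deficit = TBW · (Na/140 − 1)
= 33 · (154/140 − 1)
= 33 · 0.1
= 3.3 L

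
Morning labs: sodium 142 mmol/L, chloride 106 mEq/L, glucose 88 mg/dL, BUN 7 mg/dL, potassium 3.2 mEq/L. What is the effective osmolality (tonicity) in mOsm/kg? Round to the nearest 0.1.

Effective osmolality excludes urea (freely permeant across cell membranes):
2·Na + glucose/18
= 2·142 + 88/18
= 284 + 4.89
= 288.89 mOsm/kg

288.9 mOsm/kg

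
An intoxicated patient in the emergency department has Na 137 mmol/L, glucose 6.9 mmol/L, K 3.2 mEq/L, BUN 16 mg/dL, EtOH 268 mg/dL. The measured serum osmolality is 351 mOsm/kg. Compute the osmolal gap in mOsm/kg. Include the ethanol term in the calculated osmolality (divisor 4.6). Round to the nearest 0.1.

6.1 mOsm/kg

Calculated osmolality = 2·Na + glucose + BUN/2.8 + ethanol/4.6
= 2·137 + 6.9 + 16/2.8 + 268/4.6
= 274 + 6.90 + 5.71 + 58.26
= 344.87 mOsm/kg ≈ 344.9 mOsm/kg
Osmolar gap = measured − calculated = 351 − 344.9 = 6.1 mOsm/kg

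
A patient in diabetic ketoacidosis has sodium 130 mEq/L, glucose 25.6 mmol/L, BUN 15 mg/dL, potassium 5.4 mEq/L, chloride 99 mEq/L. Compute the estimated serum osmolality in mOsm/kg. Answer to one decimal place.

291.0 mOsm/kg

Calculated osmolality = 2·Na + glucose + BUN/2.8
= 2·130 + 25.6 + 15/2.8
= 260 + 25.60 + 5.36
= 290.96 mOsm/kg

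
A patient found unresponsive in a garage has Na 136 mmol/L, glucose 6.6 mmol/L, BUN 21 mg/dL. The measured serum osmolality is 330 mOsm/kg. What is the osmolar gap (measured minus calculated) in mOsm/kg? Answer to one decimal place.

Calculated osmolality = 2·Na + glucose + BUN/2.8
= 2·136 + 6.6 + 21/2.8
= 272 + 6.60 + 7.50
= 286.1 mOsm/kg ≈ 286.1 mOsm/kg
Osmolar gap = measured − calculated = 330 − 286.1 = 43.9 mOsm/kg

43.9 mOsm/kg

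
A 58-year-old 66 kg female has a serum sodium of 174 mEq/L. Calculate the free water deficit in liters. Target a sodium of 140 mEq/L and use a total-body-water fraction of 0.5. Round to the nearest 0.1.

TBW = 0.5 · 66 = 33 L
Free water deficit = TBW · (Na/140 − 1)
= 33 · (174/140 − 1)
= 33 · 0.2429
= 8.02 L

8.0 L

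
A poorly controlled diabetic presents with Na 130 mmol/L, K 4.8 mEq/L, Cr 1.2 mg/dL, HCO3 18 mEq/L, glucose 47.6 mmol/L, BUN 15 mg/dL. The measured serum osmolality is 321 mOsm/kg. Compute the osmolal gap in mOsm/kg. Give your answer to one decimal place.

8.0 mOsm/kg

Calculated osmolality = 2·Na + glucose + BUN/2.8
= 2·130 + 47.6 + 15/2.8
= 260 + 47.60 + 5.36
= 312.96 mOsm/kg ≈ 313.0 mOsm/kg
Osmolar gap = measured − calculated = 321 − 313.0 = 8.0 mOsm/kg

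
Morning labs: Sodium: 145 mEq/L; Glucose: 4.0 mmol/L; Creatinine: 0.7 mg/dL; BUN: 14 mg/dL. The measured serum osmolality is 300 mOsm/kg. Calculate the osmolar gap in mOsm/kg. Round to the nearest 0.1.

1.0 mOsm/kg

Calculated osmolality = 2·Na + glucose + BUN/2.8
= 2·145 + 4 + 14/2.8
= 290 + 4 + 5
= 299 mOsm/kg ≈ 299.0 mOsm/kg
Osmolar gap = measured − calculated = 300 − 299.0 = 1.0 mOsm/kg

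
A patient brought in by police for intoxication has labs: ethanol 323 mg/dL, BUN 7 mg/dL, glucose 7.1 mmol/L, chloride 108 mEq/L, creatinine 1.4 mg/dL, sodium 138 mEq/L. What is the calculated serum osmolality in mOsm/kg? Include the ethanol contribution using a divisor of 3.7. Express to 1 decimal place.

Calculated osmolality = 2·Na + glucose + BUN/2.8 + ethanol/3.7
= 2·138 + 7.1 + 7/2.8 + 323/3.7
= 276 + 7.10 + 2.50 + 87.30
= 372.9 mOsm/kg

372.9 mOsm/kg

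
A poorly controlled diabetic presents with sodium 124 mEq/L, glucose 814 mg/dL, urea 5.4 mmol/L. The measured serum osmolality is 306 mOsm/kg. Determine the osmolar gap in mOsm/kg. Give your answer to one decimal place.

Calculated osmolality = 2·Na + glucose/18 + urea
= 2·124 + 814/18 + 5.4
= 248 + 45.22 + 5.40
= 298.62 mOsm/kg ≈ 298.6 mOsm/kg
Osmolar gap = measured − calculated = 306 − 298.6 = 7.4 mOsm/kg

7.4 mOsm/kg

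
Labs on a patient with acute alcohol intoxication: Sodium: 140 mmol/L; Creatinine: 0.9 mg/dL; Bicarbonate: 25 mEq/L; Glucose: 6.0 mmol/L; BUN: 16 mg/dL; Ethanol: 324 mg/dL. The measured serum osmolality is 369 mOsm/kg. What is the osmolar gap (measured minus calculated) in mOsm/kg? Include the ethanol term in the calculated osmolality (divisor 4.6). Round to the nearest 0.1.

6.9 mOsm/kg

Calculated osmolality = 2·Na + glucose + BUN/2.8 + ethanol/4.6
= 2·140 + 6 + 16/2.8 + 324/4.6
= 280 + 6 + 5.71 + 70.43
= 362.14 mOsm/kg ≈ 362.1 mOsm/kg
Osmolar gap = measured − calculated = 369 − 362.1 = 6.9 mOsm/kg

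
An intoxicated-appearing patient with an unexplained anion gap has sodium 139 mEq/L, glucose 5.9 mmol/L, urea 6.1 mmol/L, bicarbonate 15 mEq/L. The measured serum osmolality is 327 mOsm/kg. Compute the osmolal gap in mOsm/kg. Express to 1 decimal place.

37.0 mOsm/kg

Calculated osmolality = 2·Na + glucose + urea
= 2·139 + 5.9 + 6.1
= 278 + 5.90 + 6.10
= 290 mOsm/kg ≈ 290.0 mOsm/kg
Osmolar gap = measured − calculated = 327 − 290.0 = 37.0 mOsm/kg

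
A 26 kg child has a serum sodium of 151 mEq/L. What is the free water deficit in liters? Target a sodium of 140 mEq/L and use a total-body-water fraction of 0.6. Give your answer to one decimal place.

TBW = 0.6 · 26 = 15.6 L
Free water deficit = TBW · (Na/140 − 1)
= 15.6 · (151/140 − 1)
= 15.6 · 0.0786
= 1.23 L

1.2 L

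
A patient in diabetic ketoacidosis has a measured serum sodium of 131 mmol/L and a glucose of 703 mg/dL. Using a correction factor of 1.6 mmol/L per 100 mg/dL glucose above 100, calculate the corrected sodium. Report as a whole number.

141 mmol/L

Corrected Na = measured Na + 1.6 · (glucose − 100)/100
= 131 + 1.6 · (703 − 100)/100
= 131 + 9.6
= 140.6 mmol/L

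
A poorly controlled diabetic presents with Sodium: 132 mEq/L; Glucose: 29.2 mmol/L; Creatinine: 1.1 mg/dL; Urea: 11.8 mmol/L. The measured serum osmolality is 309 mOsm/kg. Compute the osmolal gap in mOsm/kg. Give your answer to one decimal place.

Calculated osmolality = 2·Na + glucose + urea
= 2·132 + 29.2 + 11.8
= 264 + 29.20 + 11.80
= 305 mOsm/kg ≈ 305.0 mOsm/kg
Osmolar gap = measured − calculated = 309 − 305.0 = 4.0 mOsm/kg

4.0 mOsm/kg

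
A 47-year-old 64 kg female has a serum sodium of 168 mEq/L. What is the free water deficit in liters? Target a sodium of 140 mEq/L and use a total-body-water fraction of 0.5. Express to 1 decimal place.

TBW = 0.5 · 64 = 32 L
Free water deficit = TBW · (Na/140 − 1)
= 32 · (168/140 − 1)
= 32 · 0.2
= 6.4 L

6.4 L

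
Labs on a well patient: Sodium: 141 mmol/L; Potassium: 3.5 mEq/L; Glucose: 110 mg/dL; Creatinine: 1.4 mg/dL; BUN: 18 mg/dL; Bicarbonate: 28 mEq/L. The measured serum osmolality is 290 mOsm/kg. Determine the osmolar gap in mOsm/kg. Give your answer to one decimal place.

-4.5 mOsm/kg

Calculated osmolality = 2·Na + glucose/18 + BUN/2.8
= 2·141 + 110/18 + 18/2.8
= 282 + 6.11 + 6.43
= 294.54 mOsm/kg ≈ 294.5 mOsm/kg
Osmolar gap = measured − calculated = 290 − 294.5 = -4.5 mOsm/kg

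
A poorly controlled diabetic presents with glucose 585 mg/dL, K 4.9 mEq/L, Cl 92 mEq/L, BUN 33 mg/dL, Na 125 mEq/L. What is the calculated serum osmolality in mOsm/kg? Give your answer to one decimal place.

Calculated osmolality = 2·Na + glucose/18 + BUN/2.8
= 2·125 + 585/18 + 33/2.8
= 250 + 32.50 + 11.79
= 294.29 mOsm/kg

294.3 mOsm/kg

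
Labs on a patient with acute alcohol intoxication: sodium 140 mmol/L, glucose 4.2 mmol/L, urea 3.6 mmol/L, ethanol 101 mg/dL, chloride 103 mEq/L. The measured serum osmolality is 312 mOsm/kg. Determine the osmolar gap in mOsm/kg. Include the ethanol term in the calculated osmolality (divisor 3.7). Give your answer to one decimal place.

-3.1 mOsm/kg

Calculated osmolality = 2·Na + glucose + urea + ethanol/3.7
= 2·140 + 4.2 + 3.6 + 101/3.7
= 280 + 4.20 + 3.60 + 27.30
= 315.1 mOsm/kg ≈ 315.1 mOsm/kg
Osmolar gap = measured − calculated = 312 − 315.1 = -3.1 mOsm/kg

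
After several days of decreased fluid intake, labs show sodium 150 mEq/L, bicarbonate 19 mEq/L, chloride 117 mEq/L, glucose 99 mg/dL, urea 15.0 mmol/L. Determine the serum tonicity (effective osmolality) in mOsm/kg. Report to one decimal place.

Effective osmolality excludes urea (freely permeant across cell membranes):
2·Na + glucose/18
= 2·150 + 99/18
= 300 + 5.5
= 305.5 mOsm/kg

305.5 mOsm/kg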